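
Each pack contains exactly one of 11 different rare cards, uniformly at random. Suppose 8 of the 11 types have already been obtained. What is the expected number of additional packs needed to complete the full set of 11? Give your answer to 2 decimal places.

20.17

Starting from 8 distinct types, each trial gives a new one with probability (11−i)/11 when i types are held, so the wait for the next new type is 11/(11−i).
E = 11/3 + 11/2 + 11/1 = 121/6 ≈ 20.17.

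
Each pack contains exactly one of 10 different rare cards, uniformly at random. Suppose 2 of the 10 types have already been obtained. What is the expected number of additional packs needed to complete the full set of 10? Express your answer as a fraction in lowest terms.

Starting from 2 distinct types, each trial gives a new one with probability (10−i)/10 when i types are held, so the wait for the next new type is 10/(10−i).
E = 10/8 + 10/7 + 10/6 + 10/5 + 10/4 + 10/3 + 10/2 + 10/1 = 761/28.

761/28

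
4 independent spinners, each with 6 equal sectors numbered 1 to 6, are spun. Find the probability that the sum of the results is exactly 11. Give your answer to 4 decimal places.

0.0802

There are 6^4 = 1296 equally likely outcomes.
The number of ordered 4-tuples from {1,…,6} summing to 11 is 104.
P(sum = 11) = 104/1296 = 13/162 ≈ 0.0802.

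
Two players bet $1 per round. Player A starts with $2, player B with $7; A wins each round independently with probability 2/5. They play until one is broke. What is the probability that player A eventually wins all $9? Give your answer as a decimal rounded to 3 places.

0.033

Let r = q/p = (3/5)/(2/5) = 3/2. The recurrence P(i) = p·P(i+1) + q·P(i−1) with P(0)=0, P(9)=1 gives P(i) = (1 − r^i)/(1 − r^9).
P(2) = (1 − (3/2)^2) / (1 − (3/2)^9) = 640/19171 ≈ 0.033.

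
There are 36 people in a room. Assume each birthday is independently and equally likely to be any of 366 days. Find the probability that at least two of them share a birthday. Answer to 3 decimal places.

0.831

It's easier to compute the probability that all 36 are distinct.
P(all distinct) = 366/366 · 365/366 · ··· · 331/366 ≈ 0.169.
So the probability of at least one match is 1 − 0.169 = 0.831.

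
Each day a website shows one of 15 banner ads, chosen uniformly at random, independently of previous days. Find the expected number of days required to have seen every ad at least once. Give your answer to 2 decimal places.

After i distinct types are collected, each trial gives a new one with probability (15−i)/15, so the expected wait for the next new type is 15/(15−i).
E = 15/15 + 15/14 + 15/13 + 15/12 + 15/11 + 15/10 + 15/9 + 15/8 + 15/7 + 15/6 + 15/5 + 15/4 + 15/3 + 15/2 + 15/1 = 1195757/24024 ≈ 49.77.

49.77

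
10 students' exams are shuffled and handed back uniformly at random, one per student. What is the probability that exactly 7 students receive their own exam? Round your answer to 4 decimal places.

0.0001

Choose which 7 of the 10 are fixed: C(10,7) = 120 ways.
The remaining 3 must have no fixed point: D(3) = 2.
P = 120·2/3628800 = 1/15120 ≈ 0.0001.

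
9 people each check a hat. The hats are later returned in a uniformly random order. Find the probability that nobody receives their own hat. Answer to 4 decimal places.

0.3679

This is the derangement probability: permutations of 9 with no fixed point.
D(9) = 9! · (1 − 1/1! + 1/2! − ··· + (−1)^9/9!) = 133496.
P = 133496/362880 = 16687/45360 ≈ 0.3679.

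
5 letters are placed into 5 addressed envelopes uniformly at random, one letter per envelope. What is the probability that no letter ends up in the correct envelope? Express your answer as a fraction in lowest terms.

This is the derangement probability: permutations of 5 with no fixed point.
D(5) = 5! · (1 − 1/1! + 1/2! − ··· + (−1)^5/5!) = 44.
P = 44/120 = 11/30.

11/30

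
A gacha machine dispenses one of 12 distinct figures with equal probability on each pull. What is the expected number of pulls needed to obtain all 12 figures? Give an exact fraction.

After i distinct types are collected, each trial gives a new one with probability (12−i)/12, so the expected wait for the next new type is 12/(12−i).
E = 12/12 + 12/11 + 12/10 + 12/9 + 12/8 + 12/7 + 12/6 + 12/5 + 12/4 + 12/3 + 12/2 + 12/1 = 86021/2310.

86021/2310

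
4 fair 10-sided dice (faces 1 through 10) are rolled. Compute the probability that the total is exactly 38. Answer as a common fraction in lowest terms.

1/1000

There are 10^4 = 10000 equally likely outcomes.
The number of ordered 4-tuples from {1,…,10} summing to 38 is 10.
P(sum = 38) = 10/10000 = 1/1000.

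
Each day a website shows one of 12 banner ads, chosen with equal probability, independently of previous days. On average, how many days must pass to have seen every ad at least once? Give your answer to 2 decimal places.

37.24

After i distinct types are collected, each trial gives a new one with probability (12−i)/12, so the expected wait for the next new type is 12/(12−i).
E = 12/12 + 12/11 + 12/10 + 12/9 + 12/8 + 12/7 + 12/6 + 12/5 + 12/4 + 12/3 + 12/2 + 12/1 = 86021/2310 ≈ 37.24.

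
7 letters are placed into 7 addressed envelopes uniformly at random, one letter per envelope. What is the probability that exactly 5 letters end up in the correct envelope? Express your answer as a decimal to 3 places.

Choose which 5 of the 7 are fixed: C(7,5) = 21 ways.
The remaining 2 must have no fixed point: D(2) = 1.
P = 21·1/5040 = 1/240 ≈ 0.004.

0.004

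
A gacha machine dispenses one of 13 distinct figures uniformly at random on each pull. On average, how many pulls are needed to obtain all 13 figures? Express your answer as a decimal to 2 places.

41.34

After i distinct types are collected, each trial gives a new one with probability (13−i)/13, so the expected wait for the next new type is 13/(13−i).
E = 13/13 + 13/12 + 13/11 + 13/10 + 13/9 + 13/8 + 13/7 + 13/6 + 13/5 + 13/4 + 13/3 + 13/2 + 13/1 = 1145993/27720 ≈ 41.34.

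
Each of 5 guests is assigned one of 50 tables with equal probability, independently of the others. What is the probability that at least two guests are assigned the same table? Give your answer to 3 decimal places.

0.186

It's easier to compute the probability that all 5 are distinct.
P(all distinct) = 50/50 · 49/50 · ··· · 46/50 ≈ 0.814.
So the probability of at least one match is 1 − 0.814 = 0.186.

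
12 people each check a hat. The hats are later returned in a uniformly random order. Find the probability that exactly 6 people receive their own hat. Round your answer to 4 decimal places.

Choose which 6 of the 12 are fixed: C(12,6) = 924 ways.
The remaining 6 must have no fixed point: D(6) = 265.
P = 924·265/479001600 = 53/103680 ≈ 0.0005.

0.0005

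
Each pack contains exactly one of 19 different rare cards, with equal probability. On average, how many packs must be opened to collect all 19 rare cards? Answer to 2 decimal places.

67.41

After i distinct types are collected, each trial gives a new one with probability (19−i)/19, so the expected wait for the next new type is 19/(19−i).
E = 19/19 + 19/18 + 19/17 + 19/16 + 19/15 + 19/14 + 19/13 + 19/12 + 19/11 + 19/10 + 19/9 + 19/8 + 19/7 + 19/6 + 19/5 + 19/4 + 19/3 + 19/2 + 19/1 = 275295799/4084080 ≈ 67.41.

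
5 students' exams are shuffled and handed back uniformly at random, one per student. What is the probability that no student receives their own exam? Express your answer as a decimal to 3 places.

This is the derangement probability: permutations of 5 with no fixed point.
D(5) = 5! · (1 − 1/1! + 1/2! − ··· + (−1)^5/5!) = 44.
P = 44/120 = 11/30 ≈ 0.367.

0.367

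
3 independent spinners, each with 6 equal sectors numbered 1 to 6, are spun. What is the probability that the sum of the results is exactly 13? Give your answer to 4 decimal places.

There are 6^3 = 216 equally likely outcomes.
The number of ordered 3-tuples from {1,…,6} summing to 13 is 21.
P(sum = 13) = 21/216 = 7/72 ≈ 0.0972.

0.0972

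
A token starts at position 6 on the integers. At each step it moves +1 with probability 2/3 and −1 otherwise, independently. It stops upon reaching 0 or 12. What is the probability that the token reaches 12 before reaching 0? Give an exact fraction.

Let r = q/p = (1/3)/(2/3) = 1/2. The recurrence P(i) = p·P(i+1) + q·P(i−1) with P(0)=0, P(12)=1 gives P(i) = (1 − r^i)/(1 − r^12).
P(6) = (1 − (1/2)^6) / (1 − (1/2)^12) = 64/65.

64/65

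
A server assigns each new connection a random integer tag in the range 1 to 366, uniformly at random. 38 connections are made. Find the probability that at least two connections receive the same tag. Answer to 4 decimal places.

It's easier to compute the probability that all 38 are distinct.
P(all distinct) = 366/366 · 365/366 · ··· · 329/366 ≈ 0.1367.
So the probability of at least one match is 1 − 0.1367 = 0.8633.

0.8633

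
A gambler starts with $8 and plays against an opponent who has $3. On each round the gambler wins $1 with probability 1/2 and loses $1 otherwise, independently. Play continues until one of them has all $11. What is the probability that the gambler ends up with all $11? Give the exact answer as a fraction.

8/11

With a fair step, P(i) = ½P(i−1) + ½P(i+1) with P(0)=0, P(11)=1 has the linear solution P(i) = i/11.
P(8) = 8/11.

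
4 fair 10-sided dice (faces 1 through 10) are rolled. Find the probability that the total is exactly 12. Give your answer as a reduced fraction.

There are 10^4 = 10000 equally likely outcomes.
The number of ordered 4-tuples from {1,…,10} summing to 12 is 165.
P(sum = 12) = 165/10000 = 33/2000.

33/2000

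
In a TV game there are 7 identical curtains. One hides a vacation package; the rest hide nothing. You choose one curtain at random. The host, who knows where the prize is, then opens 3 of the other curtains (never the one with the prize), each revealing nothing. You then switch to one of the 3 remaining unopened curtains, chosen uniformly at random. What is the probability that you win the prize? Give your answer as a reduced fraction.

Your original curtain holds the prize with probability 1/7, so the other 6 collectively hold it with probability 6/7.
The host can always find 3 empty curtains to open, so the reveals don't change that 6/7; it is now spread over the 3 remaining unopened curtains.
P(win by switching) = (6/7) · (1/3) = 2/7.

2/7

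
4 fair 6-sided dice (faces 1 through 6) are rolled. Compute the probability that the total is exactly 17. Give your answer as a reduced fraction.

13/162

There are 6^4 = 1296 equally likely outcomes.
The number of ordered 4-tuples from {1,…,6} summing to 17 is 104.
P(sum = 17) = 104/1296 = 13/162.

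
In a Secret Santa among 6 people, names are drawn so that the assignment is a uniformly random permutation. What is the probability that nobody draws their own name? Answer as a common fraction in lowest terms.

This is the derangement probability: permutations of 6 with no fixed point.
D(6) = 6! · (1 − 1/1! + 1/2! − ··· + (−1)^6/6!) = 265.
P = 265/720 = 53/144.

53/144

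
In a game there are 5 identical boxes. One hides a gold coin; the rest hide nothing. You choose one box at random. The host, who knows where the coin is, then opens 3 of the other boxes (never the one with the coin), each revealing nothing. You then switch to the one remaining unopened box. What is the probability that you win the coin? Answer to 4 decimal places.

Your original box holds the coin with probability 1/5, so the other 4 collectively hold it with probability 4/5.
The host can always find 3 empty boxes to open, so the reveals don't change that 4/5; it is now spread over the 1 remaining unopened box.
P(win by switching) = (4/5) · (1/1) = 4/5 ≈ 0.8000.

0.8000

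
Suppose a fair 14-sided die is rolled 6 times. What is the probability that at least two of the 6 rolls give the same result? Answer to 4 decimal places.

0.7128

P(all 6 different) = 14/14 · 13/14 · ··· · 9/14 ≈ 0.2872.
P(at least two equal) = 1 − 0.2872 = 0.7128.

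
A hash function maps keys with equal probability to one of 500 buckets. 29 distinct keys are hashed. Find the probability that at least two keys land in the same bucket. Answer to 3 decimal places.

It's easier to compute the probability that all 29 are distinct.
P(all distinct) = 500/500 · 499/500 · ··· · 472/500 ≈ 0.437.
So the probability of at least one match is 1 − 0.437 = 0.563.

0.563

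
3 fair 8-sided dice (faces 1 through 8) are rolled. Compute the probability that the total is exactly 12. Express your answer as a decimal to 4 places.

0.0898

There are 8^3 = 512 equally likely outcomes.
The number of ordered 3-tuples from {1,…,8} summing to 12 is 46.
P(sum = 12) = 46/512 = 23/256 ≈ 0.0898.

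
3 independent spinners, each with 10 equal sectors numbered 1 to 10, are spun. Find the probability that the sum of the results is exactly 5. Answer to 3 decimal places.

There are 10^3 = 1000 equally likely outcomes.
The number of ordered 3-tuples from {1,…,10} summing to 5 is 6.
P(sum = 5) = 6/1000 = 3/500 ≈ 0.006.

0.006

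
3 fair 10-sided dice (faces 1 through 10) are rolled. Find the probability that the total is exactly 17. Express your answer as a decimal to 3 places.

0.075

There are 10^3 = 1000 equally likely outcomes.
The number of ordered 3-tuples from {1,…,10} summing to 17 is 75.
P(sum = 17) = 75/1000 = 3/40 ≈ 0.075.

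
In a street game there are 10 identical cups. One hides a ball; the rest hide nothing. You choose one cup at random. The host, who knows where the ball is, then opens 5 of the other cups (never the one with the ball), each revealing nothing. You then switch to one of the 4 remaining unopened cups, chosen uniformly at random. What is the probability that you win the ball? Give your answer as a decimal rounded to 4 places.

0.2250

Your original cup holds the ball with probability 1/10, so the other 9 collectively hold it with probability 9/10.
The host can always find 5 empty cups to open, so the reveals don't change that 9/10; it is now spread over the 4 remaining unopened cups.
P(win by switching) = (9/10) · (1/4) = 9/40 ≈ 0.2250.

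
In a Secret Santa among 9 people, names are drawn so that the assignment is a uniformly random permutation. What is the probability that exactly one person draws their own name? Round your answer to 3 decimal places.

0.368

Choose which one is fixed: C(9,1) = 9 ways.
The remaining 8 must have no fixed point: D(8) = 14833.
P = 9·14833/362880 = 2119/5760 ≈ 0.368.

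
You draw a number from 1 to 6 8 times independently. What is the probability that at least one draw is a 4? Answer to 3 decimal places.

P(no draw is a 4) = (5/6)^8 ≈ 0.233.
P(at least one) = 1 − 0.233 = 0.767.

0.767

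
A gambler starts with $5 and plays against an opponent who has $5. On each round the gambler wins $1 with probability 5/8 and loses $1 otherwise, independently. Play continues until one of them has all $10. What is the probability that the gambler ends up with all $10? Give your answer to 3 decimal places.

0.928

Let r = q/p = (3/8)/(5/8) = 3/5. The recurrence P(i) = p·P(i+1) + q·P(i−1) with P(0)=0, P(10)=1 gives P(i) = (1 − r^i)/(1 − r^10).
P(5) = (1 − (3/5)^5) / (1 − (3/5)^10) = 3125/3368 ≈ 0.928.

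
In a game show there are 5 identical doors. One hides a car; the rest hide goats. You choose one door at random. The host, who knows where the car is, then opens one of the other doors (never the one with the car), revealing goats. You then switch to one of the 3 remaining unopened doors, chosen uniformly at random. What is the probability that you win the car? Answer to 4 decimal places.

Your original door holds the car with probability 1/5, so the other 4 collectively hold it with probability 4/5.
The host can always find an empty door to open, so this doesn't change that 4/5; it is now spread over the 3 remaining unopened doors.
P(win by switching) = (4/5) · (1/3) = 4/15 ≈ 0.2667.

0.2667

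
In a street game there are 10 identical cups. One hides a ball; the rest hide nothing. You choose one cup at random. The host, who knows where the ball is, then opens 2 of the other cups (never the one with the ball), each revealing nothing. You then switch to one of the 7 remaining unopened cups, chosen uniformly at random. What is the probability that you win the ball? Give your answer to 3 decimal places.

Your original cup holds the ball with probability 1/10, so the other 9 collectively hold it with probability 9/10.
The host can always find 2 empty cups to open, so the reveals don't change that 9/10; it is now spread over the 7 remaining unopened cups.
P(win by switching) = (9/10) · (1/7) = 9/70 ≈ 0.129.

0.129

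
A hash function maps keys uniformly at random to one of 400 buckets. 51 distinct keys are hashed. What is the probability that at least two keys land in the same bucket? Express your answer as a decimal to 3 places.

0.964

It's easier to compute the probability that all 51 are distinct.
P(all distinct) = 400/400 · 399/400 · ··· · 350/400 ≈ 0.036.
So the probability of at least one match is 1 − 0.036 = 0.964.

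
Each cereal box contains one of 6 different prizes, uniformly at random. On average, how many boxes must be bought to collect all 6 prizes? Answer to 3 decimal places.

After i distinct types are collected, each trial gives a new one with probability (6−i)/6, so the expected wait for the next new type is 6/(6−i).
E = 6/6 + 6/5 + 6/4 + 6/3 + 6/2 + 6/1 = 147/10 ≈ 14.700.

14.700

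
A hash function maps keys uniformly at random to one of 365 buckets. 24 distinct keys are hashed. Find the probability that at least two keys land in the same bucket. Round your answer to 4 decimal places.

0.5383

It's easier to compute the probability that all 24 are distinct.
P(all distinct) = 365/365 · 364/365 · ··· · 342/365 ≈ 0.4617.
So the probability of at least one match is 1 − 0.4617 = 0.5383.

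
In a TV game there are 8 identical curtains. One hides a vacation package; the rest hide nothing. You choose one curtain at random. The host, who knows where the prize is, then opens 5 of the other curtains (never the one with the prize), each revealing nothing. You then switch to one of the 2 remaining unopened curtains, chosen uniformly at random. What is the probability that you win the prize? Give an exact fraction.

7/16

Your original curtain holds the prize with probability 1/8, so the other 7 collectively hold it with probability 7/8.
The host can always find 5 empty curtains to open, so the reveals don't change that 7/8; it is now spread over the 2 remaining unopened curtains.
P(win by switching) = (7/8) · (1/2) = 7/16.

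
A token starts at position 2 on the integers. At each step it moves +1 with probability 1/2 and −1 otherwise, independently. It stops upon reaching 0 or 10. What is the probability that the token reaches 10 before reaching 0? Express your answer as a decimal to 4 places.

With a fair step, P(i) = ½P(i−1) + ½P(i+1) with P(0)=0, P(10)=1 has the linear solution P(i) = i/10.
P(2) = 2/10 = 1/5 ≈ 0.2000.

0.2000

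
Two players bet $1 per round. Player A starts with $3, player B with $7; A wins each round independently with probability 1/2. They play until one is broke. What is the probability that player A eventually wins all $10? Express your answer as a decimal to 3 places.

With a fair step, P(i) = ½P(i−1) + ½P(i+1) with P(0)=0, P(10)=1 has the linear solution P(i) = i/10.
P(3) = 3/10 ≈ 0.300.

0.300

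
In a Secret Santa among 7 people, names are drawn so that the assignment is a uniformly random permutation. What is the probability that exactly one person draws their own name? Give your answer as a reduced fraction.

53/144

Choose which one is fixed: C(7,1) = 7 ways.
The remaining 6 must have no fixed point: D(6) = 265.
P = 7·265/5040 = 53/144.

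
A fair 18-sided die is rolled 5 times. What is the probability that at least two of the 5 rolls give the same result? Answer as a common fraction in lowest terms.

P(all 5 different) = 18/18 · 17/18 · ··· · 14/18 = 1190/2187.
P(at least two equal) = 1 − 1190/2187 = 997/2187.

997/2187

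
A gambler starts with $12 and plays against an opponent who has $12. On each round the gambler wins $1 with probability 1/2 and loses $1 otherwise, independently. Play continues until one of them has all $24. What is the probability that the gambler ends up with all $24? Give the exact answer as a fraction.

With a fair step, P(i) = ½P(i−1) + ½P(i+1) with P(0)=0, P(24)=1 has the linear solution P(i) = i/24.
P(12) = 12/24 = 1/2.

1/2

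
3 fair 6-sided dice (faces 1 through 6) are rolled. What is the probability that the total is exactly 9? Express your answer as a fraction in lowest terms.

25/216

There are 6^3 = 216 equally likely outcomes.
The number of ordered 3-tuples from {1,…,6} summing to 9 is 25.
P(sum = 9) = 25/216.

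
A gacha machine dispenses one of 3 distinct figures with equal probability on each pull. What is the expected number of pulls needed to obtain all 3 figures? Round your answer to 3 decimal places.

After i distinct types are collected, each trial gives a new one with probability (3−i)/3, so the expected wait for the next new type is 3/(3−i).
E = 3/3 + 3/2 + 3/1 = 11/2 ≈ 5.500.

5.500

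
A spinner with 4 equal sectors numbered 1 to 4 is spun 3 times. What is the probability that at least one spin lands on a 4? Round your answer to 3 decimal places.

P(no spin lands on a 4) = (3/4)^3 ≈ 0.422.
P(at least one) = 1 − 0.422 = 0.578.

0.578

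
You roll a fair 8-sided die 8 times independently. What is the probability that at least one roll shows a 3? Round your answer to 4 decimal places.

0.6564

P(no roll shows a 3) = (7/8)^8 ≈ 0.3436.
P(at least one) = 1 − 0.3436 = 0.6564.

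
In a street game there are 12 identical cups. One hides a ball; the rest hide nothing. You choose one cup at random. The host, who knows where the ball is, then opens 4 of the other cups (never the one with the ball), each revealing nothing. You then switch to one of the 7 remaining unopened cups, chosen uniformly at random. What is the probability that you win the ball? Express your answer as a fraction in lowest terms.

11/84

Your original cup holds the ball with probability 1/12, so the other 11 collectively hold it with probability 11/12.
The host can always find 4 empty cups to open, so the reveals don't change that 11/12; it is now spread over the 7 remaining unopened cups.
P(win by switching) = (11/12) · (1/7) = 11/84.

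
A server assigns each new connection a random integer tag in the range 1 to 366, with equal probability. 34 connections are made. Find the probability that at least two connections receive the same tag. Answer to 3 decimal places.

It's easier to compute the probability that all 34 are distinct.
P(all distinct) = 366/366 · 365/366 · ··· · 333/366 ≈ 0.206.
So the probability of at least one match is 1 − 0.206 = 0.794.

0.794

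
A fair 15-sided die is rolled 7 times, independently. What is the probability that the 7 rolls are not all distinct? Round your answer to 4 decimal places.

0.8102

P(all 7 different) = 15/15 · 14/15 · ··· · 9/15 ≈ 0.1898.
P(at least two equal) = 1 − 0.1898 = 0.8102.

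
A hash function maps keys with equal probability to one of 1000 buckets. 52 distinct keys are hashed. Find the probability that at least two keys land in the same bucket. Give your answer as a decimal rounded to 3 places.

0.741

It's easier to compute the probability that all 52 are distinct.
P(all distinct) = 1000/1000 · 999/1000 · ··· · 949/1000 ≈ 0.259.
So the probability of at least one match is 1 − 0.259 = 0.741.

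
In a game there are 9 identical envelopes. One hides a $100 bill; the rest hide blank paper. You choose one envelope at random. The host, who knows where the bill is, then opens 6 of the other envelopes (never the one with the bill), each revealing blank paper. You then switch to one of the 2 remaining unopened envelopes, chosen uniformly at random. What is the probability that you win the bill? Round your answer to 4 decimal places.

0.4444

Your original envelope holds the bill with probability 1/9, so the other 8 collectively hold it with probability 8/9.
The host can always find 6 empty envelopes to open, so the reveals don't change that 8/9; it is now spread over the 2 remaining unopened envelopes.
P(win by switching) = (8/9) · (1/2) = 4/9 ≈ 0.4444.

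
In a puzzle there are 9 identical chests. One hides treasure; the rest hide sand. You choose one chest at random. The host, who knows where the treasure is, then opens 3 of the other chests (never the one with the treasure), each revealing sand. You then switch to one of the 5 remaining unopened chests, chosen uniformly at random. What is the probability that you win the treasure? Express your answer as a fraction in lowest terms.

8/45

Your original chest holds the treasure with probability 1/9, so the other 8 collectively hold it with probability 8/9.
The host can always find 3 empty chests to open, so the reveals don't change that 8/9; it is now spread over the 5 remaining unopened chests.
P(win by switching) = (8/9) · (1/5) = 8/45.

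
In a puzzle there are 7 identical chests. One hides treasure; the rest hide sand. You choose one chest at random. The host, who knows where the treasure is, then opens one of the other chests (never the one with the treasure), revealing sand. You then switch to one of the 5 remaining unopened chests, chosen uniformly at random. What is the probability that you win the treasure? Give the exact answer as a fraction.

6/35

Your original chest holds the treasure with probability 1/7, so the other 6 collectively hold it with probability 6/7.
The host can always find an empty chest to open, so this doesn't change that 6/7; it is now spread over the 5 remaining unopened chests.
P(win by switching) = (6/7) · (1/5) = 6/35.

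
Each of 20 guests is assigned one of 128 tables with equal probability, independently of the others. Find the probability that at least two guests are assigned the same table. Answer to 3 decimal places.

It's easier to compute the probability that all 20 are distinct.
P(all distinct) = 128/128 · 127/128 · ··· · 109/128 ≈ 0.209.
So the probability of at least one match is 1 − 0.209 = 0.791.

0.791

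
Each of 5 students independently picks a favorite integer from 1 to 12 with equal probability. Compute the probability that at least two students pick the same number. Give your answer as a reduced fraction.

It's easier to compute the probability that all 5 are distinct.
P(all distinct) = 12/12 · 11/12 · ··· · 8/12 = 55/144.
So the probability of at least one match is 1 − 55/144 = 89/144.

89/144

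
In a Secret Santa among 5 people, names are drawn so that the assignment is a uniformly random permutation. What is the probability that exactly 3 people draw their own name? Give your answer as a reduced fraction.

1/12

Choose which 3 of the 5 are fixed: C(5,3) = 10 ways.
The remaining 2 must have no fixed point: D(2) = 1.
P = 10·1/120 = 1/12.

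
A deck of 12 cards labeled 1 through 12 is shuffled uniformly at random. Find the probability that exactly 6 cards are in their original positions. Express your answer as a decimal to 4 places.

Choose which 6 of the 12 are fixed: C(12,6) = 924 ways.
The remaining 6 must have no fixed point: D(6) = 265.
P = 924·265/479001600 = 53/103680 ≈ 0.0005.

0.0005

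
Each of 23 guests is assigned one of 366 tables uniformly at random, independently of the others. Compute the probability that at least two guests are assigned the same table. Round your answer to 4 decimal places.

It's easier to compute the probability that all 23 are distinct.
P(all distinct) = 366/366 · 365/366 · ··· · 344/366 ≈ 0.4937.
So the probability of at least one match is 1 − 0.4937 = 0.5063.

0.5063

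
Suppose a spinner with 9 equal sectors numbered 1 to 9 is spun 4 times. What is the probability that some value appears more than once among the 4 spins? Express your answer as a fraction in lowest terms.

131/243

P(all 4 different) = 9/9 · 8/9 · ··· · 6/9 = 112/243.
P(at least two equal) = 1 − 112/243 = 131/243.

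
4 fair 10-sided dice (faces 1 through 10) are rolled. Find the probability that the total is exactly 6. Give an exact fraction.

1/1000

There are 10^4 = 10000 equally likely outcomes.
The number of ordered 4-tuples from {1,…,10} summing to 6 is 10.
P(sum = 6) = 10/10000 = 1/1000.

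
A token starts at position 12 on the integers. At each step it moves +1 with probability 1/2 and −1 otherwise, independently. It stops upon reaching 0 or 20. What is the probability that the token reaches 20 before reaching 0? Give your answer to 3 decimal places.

With a fair step, P(i) = ½P(i−1) + ½P(i+1) with P(0)=0, P(20)=1 has the linear solution P(i) = i/20.
P(12) = 12/20 = 3/5 ≈ 0.600.

0.600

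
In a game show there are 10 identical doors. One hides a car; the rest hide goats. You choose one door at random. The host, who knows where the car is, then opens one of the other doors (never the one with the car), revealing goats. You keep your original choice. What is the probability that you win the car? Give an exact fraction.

The host can always open an empty door regardless of your choice, so this gives no information about your original door.
P(win by staying) = 1/10.

1/10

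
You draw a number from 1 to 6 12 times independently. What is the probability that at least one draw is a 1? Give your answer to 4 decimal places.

0.8878

P(no draw is a 1) = (5/6)^12 ≈ 0.1122.
P(at least one) = 1 − 0.1122 = 0.8878.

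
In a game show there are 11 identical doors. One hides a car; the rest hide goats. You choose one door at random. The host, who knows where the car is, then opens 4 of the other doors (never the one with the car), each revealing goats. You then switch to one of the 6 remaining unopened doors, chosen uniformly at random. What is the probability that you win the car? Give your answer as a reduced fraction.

Your original door holds the car with probability 1/11, so the other 10 collectively hold it with probability 10/11.
The host can always find 4 empty doors to open, so the reveals don't change that 10/11; it is now spread over the 6 remaining unopened doors.
P(win by switching) = (10/11) · (1/6) = 5/33.

5/33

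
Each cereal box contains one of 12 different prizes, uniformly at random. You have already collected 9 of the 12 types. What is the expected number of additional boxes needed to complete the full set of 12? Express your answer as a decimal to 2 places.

22.00

Starting from 9 distinct types, each trial gives a new one with probability (12−i)/12 when i types are held, so the wait for the next new type is 12/(12−i).
E = 12/3 + 12/2 + 12/1 = 22 ≈ 22.00.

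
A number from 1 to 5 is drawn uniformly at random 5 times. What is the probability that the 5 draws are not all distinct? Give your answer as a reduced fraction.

601/625

P(all 5 different) = 5/5 · 4/5 · ··· · 1/5 = 24/625.
P(at least two equal) = 1 − 24/625 = 601/625.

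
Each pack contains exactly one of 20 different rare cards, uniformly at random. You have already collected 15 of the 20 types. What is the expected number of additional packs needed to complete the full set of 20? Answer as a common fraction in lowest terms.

Starting from 15 distinct types, each trial gives a new one with probability (20−i)/20 when i types are held, so the wait for the next new type is 20/(20−i).
E = 20/5 + 20/4 + 20/3 + 20/2 + 20/1 = 137/3.

137/3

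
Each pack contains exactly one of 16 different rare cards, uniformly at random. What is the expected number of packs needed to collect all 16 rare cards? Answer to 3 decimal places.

54.092

After i distinct types are collected, each trial gives a new one with probability (16−i)/16, so the expected wait for the next new type is 16/(16−i).
E = 16/16 + 16/15 + 16/14 + 16/13 + 16/12 + 16/11 + 16/10 + 16/9 + 16/8 + 16/7 + 16/6 + 16/5 + 16/4 + 16/3 + 16/2 + 16/1 = 2436559/45045 ≈ 54.092.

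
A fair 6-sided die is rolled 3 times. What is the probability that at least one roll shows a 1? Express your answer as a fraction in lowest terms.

91/216

P(no roll shows a 1) = (5/6)^3 = 125/216.
P(at least one) = 1 − 125/216 = 91/216.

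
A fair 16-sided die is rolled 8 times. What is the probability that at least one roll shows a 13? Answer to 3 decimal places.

P(no roll shows a 13) = (15/16)^8 ≈ 0.597.
P(at least one) = 1 − 0.597 = 0.403.

0.403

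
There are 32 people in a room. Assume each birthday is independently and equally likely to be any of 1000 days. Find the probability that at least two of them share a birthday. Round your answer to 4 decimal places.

It's easier to compute the probability that all 32 are distinct.
P(all distinct) = 1000/1000 · 999/1000 · ··· · 969/1000 ≈ 0.6057.
So the probability of at least one match is 1 − 0.6057 = 0.3943.

0.3943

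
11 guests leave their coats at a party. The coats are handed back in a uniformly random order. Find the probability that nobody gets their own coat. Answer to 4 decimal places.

This is the derangement probability: permutations of 11 with no fixed point.
D(11) = 11! · (1 − 1/1! + 1/2! − ··· + (−1)^11/11!) = 14684570.
P = 14684570/39916800 = 1468457/3991680 ≈ 0.3679.

0.3679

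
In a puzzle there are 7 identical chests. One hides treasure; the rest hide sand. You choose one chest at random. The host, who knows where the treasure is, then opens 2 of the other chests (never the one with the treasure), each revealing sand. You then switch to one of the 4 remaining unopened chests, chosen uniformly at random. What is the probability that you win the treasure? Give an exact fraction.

Your original chest holds the treasure with probability 1/7, so the other 6 collectively hold it with probability 6/7.
The host can always find 2 empty chests to open, so the reveals don't change that 6/7; it is now spread over the 4 remaining unopened chests.
P(win by switching) = (6/7) · (1/4) = 3/14.

3/14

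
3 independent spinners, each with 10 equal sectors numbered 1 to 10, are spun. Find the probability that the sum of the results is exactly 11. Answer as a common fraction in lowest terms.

9/200

There are 10^3 = 1000 equally likely outcomes.
The number of ordered 3-tuples from {1,…,10} summing to 11 is 45.
P(sum = 11) = 45/1000 = 9/200.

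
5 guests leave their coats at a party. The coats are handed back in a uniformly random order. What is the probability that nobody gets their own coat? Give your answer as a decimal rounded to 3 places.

0.367

This is the derangement probability: permutations of 5 with no fixed point.
D(5) = 5! · (1 − 1/1! + 1/2! − ··· + (−1)^5/5!) = 44.
P = 44/120 = 11/30 ≈ 0.367.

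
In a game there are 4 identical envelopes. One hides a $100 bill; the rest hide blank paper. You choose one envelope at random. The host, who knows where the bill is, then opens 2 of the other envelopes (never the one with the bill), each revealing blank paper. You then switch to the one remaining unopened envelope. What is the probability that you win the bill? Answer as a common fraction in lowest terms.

Your original envelope holds the bill with probability 1/4, so the other 3 collectively hold it with probability 3/4.
The host can always find 2 empty envelopes to open, so the reveals don't change that 3/4; it is now spread over the 1 remaining unopened envelope.
P(win by switching) = (3/4) · (1/1) = 3/4.

3/4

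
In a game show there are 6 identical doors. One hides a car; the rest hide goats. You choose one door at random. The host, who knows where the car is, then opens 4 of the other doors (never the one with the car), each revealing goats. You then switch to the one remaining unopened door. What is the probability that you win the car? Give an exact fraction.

Your original door holds the car with probability 1/6, so the other 5 collectively hold it with probability 5/6.
The host can always find 4 empty doors to open, so the reveals don't change that 5/6; it is now spread over the 1 remaining unopened door.
P(win by switching) = (5/6) · (1/1) = 5/6.

5/6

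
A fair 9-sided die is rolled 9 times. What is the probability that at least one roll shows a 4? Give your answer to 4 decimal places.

P(no roll shows a 4) = (8/9)^9 ≈ 0.3464.
P(at least one) = 1 − 0.3464 = 0.6536.

0.6536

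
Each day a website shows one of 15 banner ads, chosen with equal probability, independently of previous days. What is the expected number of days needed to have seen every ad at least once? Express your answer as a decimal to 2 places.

After i distinct types are collected, each trial gives a new one with probability (15−i)/15, so the expected wait for the next new type is 15/(15−i).
E = 15/15 + 15/14 + 15/13 + 15/12 + 15/11 + 15/10 + 15/9 + 15/8 + 15/7 + 15/6 + 15/5 + 15/4 + 15/3 + 15/2 + 15/1 = 1195757/24024 ≈ 49.77.

49.77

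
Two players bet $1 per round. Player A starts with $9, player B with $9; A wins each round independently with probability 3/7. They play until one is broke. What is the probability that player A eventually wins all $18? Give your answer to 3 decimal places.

0.070

Let r = q/p = (4/7)/(3/7) = 4/3. The recurrence P(i) = p·P(i+1) + q·P(i−1) with P(0)=0, P(18)=1 gives P(i) = (1 − r^i)/(1 − r^18).
P(9) = (1 − (4/3)^9) / (1 − (4/3)^18) = 19683/281827 ≈ 0.070.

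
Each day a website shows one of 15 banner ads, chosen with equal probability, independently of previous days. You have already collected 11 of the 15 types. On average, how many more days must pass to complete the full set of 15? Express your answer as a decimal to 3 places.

31.250

Starting from 11 distinct types, each trial gives a new one with probability (15−i)/15 when i types are held, so the wait for the next new type is 15/(15−i).
E = 15/4 + 15/3 + 15/2 + 15/1 = 125/4 ≈ 31.250.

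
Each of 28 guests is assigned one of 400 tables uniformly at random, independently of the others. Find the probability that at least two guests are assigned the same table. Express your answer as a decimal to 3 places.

0.620

It's easier to compute the probability that all 28 are distinct.
P(all distinct) = 400/400 · 399/400 · ··· · 373/400 ≈ 0.380.
So the probability of at least one match is 1 − 0.380 = 0.620.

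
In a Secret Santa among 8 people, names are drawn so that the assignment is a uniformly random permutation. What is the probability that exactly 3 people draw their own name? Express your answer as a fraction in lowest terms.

Choose which 3 of the 8 are fixed: C(8,3) = 56 ways.
The remaining 5 must have no fixed point: D(5) = 44.
P = 56·44/40320 = 11/180.

11/180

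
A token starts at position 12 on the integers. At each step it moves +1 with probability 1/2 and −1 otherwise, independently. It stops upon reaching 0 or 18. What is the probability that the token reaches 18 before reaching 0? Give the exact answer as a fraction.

2/3

With a fair step, P(i) = ½P(i−1) + ½P(i+1) with P(0)=0, P(18)=1 has the linear solution P(i) = i/18.
P(12) = 12/18 = 2/3.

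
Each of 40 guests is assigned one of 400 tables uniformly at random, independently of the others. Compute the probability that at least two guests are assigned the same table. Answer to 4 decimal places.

0.8670

It's easier to compute the probability that all 40 are distinct.
P(all distinct) = 400/400 · 399/400 · ··· · 361/400 ≈ 0.1330.
So the probability of at least one match is 1 − 0.1330 = 0.8670.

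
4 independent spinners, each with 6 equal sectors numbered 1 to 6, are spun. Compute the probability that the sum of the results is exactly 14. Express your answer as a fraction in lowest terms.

There are 6^4 = 1296 equally likely outcomes.
The number of ordered 4-tuples from {1,…,6} summing to 14 is 146.
P(sum = 14) = 146/1296 = 73/648.

73/648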